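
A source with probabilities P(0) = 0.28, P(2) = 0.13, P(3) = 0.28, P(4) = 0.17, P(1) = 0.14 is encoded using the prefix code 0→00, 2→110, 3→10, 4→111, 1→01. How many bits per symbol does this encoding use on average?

2.3 bits/symbol

L̄ = Σ pᵢ·ℓᵢ = 0.28·2 + 0.13·3 + 0.28·2 + 0.17·3 + 0.14·2 = 2.3 bits/symbol.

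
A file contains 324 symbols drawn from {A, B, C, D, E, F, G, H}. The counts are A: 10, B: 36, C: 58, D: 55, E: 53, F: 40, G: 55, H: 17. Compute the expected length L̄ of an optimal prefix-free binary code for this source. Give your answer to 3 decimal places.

2.904 bits/symbol

Probabilities are the counts divided by 324.
Repeatedly combine the two least-probable nodes; the expected code length is the sum of the merged weights.
merge 5/162 + 17/324 → 1/12
merge 1/12 + 1/9 → 7/36
merge 10/81 + 53/324 → 31/108
merge 55/324 + 55/324 → 55/162
merge 29/162 + 7/36 → 121/324
merge 31/108 + 55/162 → 203/324
merge 121/324 + 203/324 → 1
L = 1/12 + 7/36 + 31/108 + 55/162 + 121/324 + 203/324 + 1 = 941/324 ≈ 2.904 bits/symbol.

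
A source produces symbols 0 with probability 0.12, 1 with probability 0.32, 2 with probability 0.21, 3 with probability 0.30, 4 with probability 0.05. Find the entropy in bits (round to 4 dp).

H = −Σ pᵢ log₂ pᵢ.
−0.12·log₂(0.12) = 0.3671
−0.32·log₂(0.32) = 0.5260
−0.21·log₂(0.21) = 0.4728
−0.30·log₂(0.30) = 0.5211
−0.05·log₂(0.05) = 0.2161
Sum ≈ 2.1031 → 2.1031 bits.

2.1031 bits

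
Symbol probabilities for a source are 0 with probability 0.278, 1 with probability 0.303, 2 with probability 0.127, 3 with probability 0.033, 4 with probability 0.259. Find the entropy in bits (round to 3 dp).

2.081 bits

H = −Σ pᵢ log₂ pᵢ.
−0.278·log₂(0.278) = 0.5134
−0.303·log₂(0.303) = 0.5220
−0.127·log₂(0.127) = 0.3781
−0.033·log₂(0.033) = 0.1624
−0.259·log₂(0.259) = 0.5048
Sum ≈ 2.0807 → 2.081 bits.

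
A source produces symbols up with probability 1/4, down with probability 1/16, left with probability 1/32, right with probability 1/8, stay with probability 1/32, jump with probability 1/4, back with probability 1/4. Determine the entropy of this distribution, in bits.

2.4375 bits

Each probability is a power of 1/2, so log₂(1/p) is an integer.
H = Σ p·log₂(1/p) = 1/4·2 + 1/16·4 + 1/32·5 + 1/8·3 + 1/32·5 + 1/4·2 + 1/4·2 = 2.4375 bits.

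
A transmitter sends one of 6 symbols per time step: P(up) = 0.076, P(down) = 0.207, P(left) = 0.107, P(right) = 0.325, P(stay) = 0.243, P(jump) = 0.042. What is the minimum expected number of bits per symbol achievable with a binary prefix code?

Repeatedly combine the two least-probable nodes; the expected code length is the sum of the merged weights.
merge 21/500 + 19/250 → 59/500
merge 107/1000 + 59/500 → 9/40
merge 207/1000 + 9/40 → 54/125
merge 243/1000 + 13/40 → 71/125
merge 54/125 + 71/125 → 1
L = 59/500 + 9/40 + 54/125 + 71/125 + 1 = 2343/1000 = 2.343 bits/symbol.

2.343 bits/symbol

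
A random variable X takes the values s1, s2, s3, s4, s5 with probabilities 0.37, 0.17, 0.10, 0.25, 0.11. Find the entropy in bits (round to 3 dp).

H = −Σ pᵢ log₂ pᵢ.
−0.37·log₂(0.37) = 0.5307
−0.17·log₂(0.17) = 0.4346
−0.10·log₂(0.10) = 0.3322
−0.25·log₂(0.25) = 0.5000
−0.11·log₂(0.11) = 0.3503
Sum ≈ 2.1478 → 2.148 bits.

2.148 bits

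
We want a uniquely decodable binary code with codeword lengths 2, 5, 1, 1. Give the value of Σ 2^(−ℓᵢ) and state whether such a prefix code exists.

With common denominator 2^5 = 32: Σ 2^(−ℓᵢ) = 8/32 + 1/32 + 16/32 + 16/32 = 41/32 = 1.28125.
Kraft's inequality requires Σ ≤ 1; here Σ = 1.28125 > 1, so no such prefix code exists.

1.28125; no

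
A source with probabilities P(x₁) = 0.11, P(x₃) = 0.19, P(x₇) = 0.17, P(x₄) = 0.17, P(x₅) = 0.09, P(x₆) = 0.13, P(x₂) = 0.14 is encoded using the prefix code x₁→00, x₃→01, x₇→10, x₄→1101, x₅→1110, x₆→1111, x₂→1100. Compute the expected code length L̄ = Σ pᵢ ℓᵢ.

3.06 bits/symbol

L̄ = Σ pᵢ·ℓᵢ = 0.11·2 + 0.19·2 + 0.17·2 + 0.17·4 + 0.09·4 + 0.13·4 + 0.14·4 = 3.06 bits/symbol.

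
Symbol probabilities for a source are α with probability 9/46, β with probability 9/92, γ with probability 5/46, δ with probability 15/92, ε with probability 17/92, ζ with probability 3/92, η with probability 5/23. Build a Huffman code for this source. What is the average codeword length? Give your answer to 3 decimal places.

Repeatedly combine the two least-probable nodes; the expected code length is the sum of the merged weights.
merge 3/92 + 9/92 → 3/23
merge 5/46 + 3/23 → 11/46
merge 15/92 + 17/92 → 8/23
merge 9/46 + 5/23 → 19/46
merge 11/46 + 8/23 → 27/46
merge 19/46 + 27/46 → 1
L = 3/23 + 11/46 + 8/23 + 19/46 + 27/46 + 1 = 125/46 ≈ 2.717 bits/symbol.

2.717 bits/symbol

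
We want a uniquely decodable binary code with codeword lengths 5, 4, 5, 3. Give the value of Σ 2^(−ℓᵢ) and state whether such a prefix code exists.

With common denominator 2^5 = 32: Σ 2^(−ℓᵢ) = 1/32 + 2/32 + 1/32 + 4/32 = 8/32 = 0.25.
Kraft's inequality requires Σ ≤ 1; here Σ = 0.25 ≤ 1, so such a prefix code exists.

0.25; yes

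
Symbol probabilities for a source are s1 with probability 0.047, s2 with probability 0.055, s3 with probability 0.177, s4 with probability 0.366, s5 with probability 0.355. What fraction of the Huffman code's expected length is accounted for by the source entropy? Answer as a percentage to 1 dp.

Entropy H = −Σ p log₂ p ≈ 1.9408 bits.
Huffman merges: 47/1000+11/200→51/500; 51/500+177/1000→279/1000; 279/1000+71/200→317/500; 183/500+317/500→1. L = 403/200 ≈ 2.0150.
Efficiency = H/L = 1.9408/2.0150 = 96.3%.

96.3%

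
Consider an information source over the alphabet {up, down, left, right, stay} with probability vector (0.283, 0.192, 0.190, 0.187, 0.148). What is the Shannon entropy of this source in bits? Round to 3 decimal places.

H = −Σ pᵢ log₂ pᵢ.
−0.283·log₂(0.283) = 0.5154
−0.192·log₂(0.192) = 0.4571
−0.190·log₂(0.190) = 0.4552
−0.187·log₂(0.187) = 0.4523
−0.148·log₂(0.148) = 0.4079
Sum ≈ 2.2880 → 2.288 bits.

2.288 bits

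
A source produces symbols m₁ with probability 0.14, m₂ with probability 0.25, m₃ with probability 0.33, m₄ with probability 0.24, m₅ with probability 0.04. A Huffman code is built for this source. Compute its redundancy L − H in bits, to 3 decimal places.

Entropy H = −Σ p log₂ p ≈ 2.1048 bits.
Huffman merges: 1/25+7/50→9/50; 9/50+6/25→21/50; 1/4+33/100→29/50; 21/50+29/50→1. L = 109/50 ≈ 2.1800.
L − H = 2.1800 − 2.1048 = 0.075 bits.

0.075 bits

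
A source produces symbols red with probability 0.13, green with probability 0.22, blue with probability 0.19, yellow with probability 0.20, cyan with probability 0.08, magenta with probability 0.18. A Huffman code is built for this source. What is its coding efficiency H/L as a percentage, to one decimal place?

97.7%

Entropy H = −Σ p log₂ p ≈ 2.5196 bits.
Huffman merges: 2/25+13/100→21/100; 9/50+19/100→37/100; 1/5+21/100→41/100; 11/50+37/100→59/100; 41/100+59/100→1. L = 129/50 ≈ 2.5800.
Efficiency = H/L = 2.5196/2.5800 = 97.7%.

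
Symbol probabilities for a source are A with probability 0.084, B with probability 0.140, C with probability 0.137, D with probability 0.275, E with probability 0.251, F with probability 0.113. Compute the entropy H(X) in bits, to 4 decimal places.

H = −Σ pᵢ log₂ pᵢ.
−0.084·log₂(0.084) = 0.3002
−0.140·log₂(0.140) = 0.3971
−0.137·log₂(0.137) = 0.3929
−0.275·log₂(0.275) = 0.5122
−0.251·log₂(0.251) = 0.5006
−0.113·log₂(0.113) = 0.3555
Sum ≈ 2.4584 → 2.4584 bits.

2.4584 bits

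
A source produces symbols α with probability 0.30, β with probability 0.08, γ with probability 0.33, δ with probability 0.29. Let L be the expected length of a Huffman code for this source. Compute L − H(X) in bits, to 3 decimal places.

Entropy H = −Σ p log₂ p ≈ 1.8583 bits.
Huffman merges: 2/25+29/100→37/100; 3/10+33/100→63/100; 37/100+63/100→1. L = 2 ≈ 2.0000.
L − H = 2.0000 − 1.8583 = 0.142 bits.

0.142 bits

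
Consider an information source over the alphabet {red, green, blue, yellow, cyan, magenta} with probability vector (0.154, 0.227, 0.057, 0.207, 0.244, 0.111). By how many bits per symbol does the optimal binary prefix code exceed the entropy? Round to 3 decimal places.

Entropy H = −Σ p log₂ p ≈ 2.4558 bits.
Huffman merges: 57/1000+111/1000→21/125; 77/500+21/125→161/500; 207/1000+227/1000→217/500; 61/250+161/500→283/500; 217/500+283/500→1. L = 249/100 ≈ 2.4900.
L − H = 2.4900 − 2.4558 = 0.034 bits.

0.034 bits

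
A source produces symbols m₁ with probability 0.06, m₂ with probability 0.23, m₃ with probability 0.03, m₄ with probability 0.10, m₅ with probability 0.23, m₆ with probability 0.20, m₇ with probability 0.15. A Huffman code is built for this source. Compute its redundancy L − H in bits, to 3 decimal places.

Entropy H = −Σ p log₂ p ≈ 2.5778 bits.
Huffman merges: 3/100+3/50→9/100; 9/100+1/10→19/100; 3/20+19/100→17/50; 1/5+23/100→43/100; 23/100+17/50→57/100; 43/100+57/100→1. L = 131/50 ≈ 2.6200.
L − H = 2.6200 − 2.5778 = 0.042 bits.

0.042 bits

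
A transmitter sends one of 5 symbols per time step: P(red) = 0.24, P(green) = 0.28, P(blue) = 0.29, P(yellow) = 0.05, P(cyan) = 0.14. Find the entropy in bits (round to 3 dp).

H = −Σ pᵢ log₂ pᵢ.
−0.24·log₂(0.24) = 0.4941
−0.28·log₂(0.28) = 0.5142
−0.29·log₂(0.29) = 0.5179
−0.05·log₂(0.05) = 0.2161
−0.14·log₂(0.14) = 0.3971
Sum ≈ 2.1395 → 2.139 bits.

2.139 bits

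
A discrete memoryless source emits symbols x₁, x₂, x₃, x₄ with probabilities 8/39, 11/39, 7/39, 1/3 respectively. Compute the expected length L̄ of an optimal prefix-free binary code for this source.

Repeatedly combine the two least-probable nodes; the expected code length is the sum of the merged weights.
merge 7/39 + 8/39 → 5/13
merge 11/39 + 1/3 → 8/13
merge 5/13 + 8/13 → 1
L = 5/13 + 8/13 + 1 = 2 bits/symbol.

2 bits/symbol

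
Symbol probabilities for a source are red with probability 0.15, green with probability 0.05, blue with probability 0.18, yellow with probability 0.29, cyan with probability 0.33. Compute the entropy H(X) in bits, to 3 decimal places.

2.118 bits

H = −Σ pᵢ log₂ pᵢ.
−0.15·log₂(0.15) = 0.4105
−0.05·log₂(0.05) = 0.2161
−0.18·log₂(0.18) = 0.4453
−0.29·log₂(0.29) = 0.5179
−0.33·log₂(0.33) = 0.5278
Sum ≈ 2.1177 → 2.118 bits.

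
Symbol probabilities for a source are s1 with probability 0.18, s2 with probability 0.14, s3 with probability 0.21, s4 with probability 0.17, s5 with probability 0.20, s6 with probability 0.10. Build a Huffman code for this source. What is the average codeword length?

2.59 bits/symbol

Repeatedly combine the two least-probable nodes; the expected code length is the sum of the merged weights.
merge 1/10 + 7/50 → 6/25
merge 17/100 + 9/50 → 7/20
merge 1/5 + 21/100 → 41/100
merge 6/25 + 7/20 → 59/100
merge 41/100 + 59/100 → 1
L = 6/25 + 7/20 + 41/100 + 59/100 + 1 = 259/100 = 2.59 bits/symbol.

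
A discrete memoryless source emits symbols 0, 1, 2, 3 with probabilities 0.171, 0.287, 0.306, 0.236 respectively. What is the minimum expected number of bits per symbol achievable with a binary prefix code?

2 bits/symbol

Repeatedly combine the two least-probable nodes; the expected code length is the sum of the merged weights.
merge 171/1000 + 59/250 → 407/1000
merge 287/1000 + 153/500 → 593/1000
merge 407/1000 + 593/1000 → 1
L = 407/1000 + 593/1000 + 1 = 2 bits/symbol.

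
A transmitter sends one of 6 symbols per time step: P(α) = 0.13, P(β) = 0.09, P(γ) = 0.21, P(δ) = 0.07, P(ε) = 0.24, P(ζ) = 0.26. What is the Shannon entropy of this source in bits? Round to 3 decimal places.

H = −Σ pᵢ log₂ pᵢ.
−0.13·log₂(0.13) = 0.3826
−0.09·log₂(0.09) = 0.3127
−0.21·log₂(0.21) = 0.4728
−0.07·log₂(0.07) = 0.2686
−0.24·log₂(0.24) = 0.4941
−0.26·log₂(0.26) = 0.5053
Sum ≈ 2.4361 → 2.436 bits.

2.436 bits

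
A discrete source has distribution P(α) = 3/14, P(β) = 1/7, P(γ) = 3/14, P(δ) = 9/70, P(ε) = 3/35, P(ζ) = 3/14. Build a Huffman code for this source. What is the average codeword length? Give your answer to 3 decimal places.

2.571 bits/symbol

Repeatedly combine the two least-probable nodes; the expected code length is the sum of the merged weights.
merge 3/35 + 9/70 → 3/14
merge 1/7 + 3/14 → 5/14
merge 3/14 + 3/14 → 3/7
merge 3/14 + 5/14 → 4/7
merge 3/7 + 4/7 → 1
L = 3/14 + 5/14 + 3/7 + 4/7 + 1 = 18/7 ≈ 2.571 bits/symbol.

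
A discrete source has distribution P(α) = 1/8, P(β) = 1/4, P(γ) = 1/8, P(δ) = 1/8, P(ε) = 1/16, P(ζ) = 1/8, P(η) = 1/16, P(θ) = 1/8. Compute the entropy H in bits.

Each probability is a power of 1/2, so log₂(1/p) is an integer.
H = Σ p·log₂(1/p) = 1/8·3 + 1/4·2 + 1/8·3 + 1/8·3 + 1/16·4 + 1/8·3 + 1/16·4 + 1/8·3 = 2.875 bits.

2.875 bits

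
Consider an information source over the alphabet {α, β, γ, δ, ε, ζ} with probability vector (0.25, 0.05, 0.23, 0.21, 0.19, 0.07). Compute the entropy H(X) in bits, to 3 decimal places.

H = −Σ pᵢ log₂ pᵢ.
−0.25·log₂(0.25) = 0.5000
−0.05·log₂(0.05) = 0.2161
−0.23·log₂(0.23) = 0.4877
−0.21·log₂(0.21) = 0.4728
−0.19·log₂(0.19) = 0.4552
−0.07·log₂(0.07) = 0.2686
Sum ≈ 2.4004 → 2.400 bits.

2.400 bits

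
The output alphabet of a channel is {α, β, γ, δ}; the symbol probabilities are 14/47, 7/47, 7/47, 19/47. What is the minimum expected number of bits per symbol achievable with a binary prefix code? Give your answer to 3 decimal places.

Repeatedly combine the two least-probable nodes; the expected code length is the sum of the merged weights.
merge 7/47 + 7/47 → 14/47
merge 14/47 + 14/47 → 28/47
merge 19/47 + 28/47 → 1
L = 14/47 + 28/47 + 1 = 89/47 ≈ 1.894 bits/symbol.

1.894 bits/symbol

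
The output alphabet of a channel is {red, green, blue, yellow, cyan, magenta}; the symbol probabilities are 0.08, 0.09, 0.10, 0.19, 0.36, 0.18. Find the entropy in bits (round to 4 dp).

2.3675 bits

H = −Σ pᵢ log₂ pᵢ.
−0.08·log₂(0.08) = 0.2915
−0.09·log₂(0.09) = 0.3127
−0.10·log₂(0.10) = 0.3322
−0.19·log₂(0.19) = 0.4552
−0.36·log₂(0.36) = 0.5306
−0.18·log₂(0.18) = 0.4453
Sum ≈ 2.3675 → 2.3675 bits.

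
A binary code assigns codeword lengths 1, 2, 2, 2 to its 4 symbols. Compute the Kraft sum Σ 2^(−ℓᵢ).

With common denominator 2^2 = 4: Σ 2^(−ℓᵢ) = 2/4 + 1/4 + 1/4 + 1/4 = 5/4 = 1.25.

1.25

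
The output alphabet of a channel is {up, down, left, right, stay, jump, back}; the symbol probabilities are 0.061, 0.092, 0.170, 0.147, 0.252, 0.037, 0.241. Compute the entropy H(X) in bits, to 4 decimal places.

H = −Σ pᵢ log₂ pᵢ.
−0.061·log₂(0.061) = 0.2461
−0.092·log₂(0.092) = 0.3167
−0.170·log₂(0.170) = 0.4346
−0.147·log₂(0.147) = 0.4066
−0.252·log₂(0.252) = 0.5011
−0.037·log₂(0.037) = 0.1760
−0.241·log₂(0.241) = 0.4947
Sum ≈ 2.5759 → 2.5759 bits.

2.5759 bits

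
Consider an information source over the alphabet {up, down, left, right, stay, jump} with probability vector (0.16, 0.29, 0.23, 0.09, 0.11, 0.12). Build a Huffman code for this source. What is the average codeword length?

2.48 bits/symbol

Repeatedly combine the two least-probable nodes; the expected code length is the sum of the merged weights.
merge 9/100 + 11/100 → 1/5
merge 3/25 + 4/25 → 7/25
merge 1/5 + 23/100 → 43/100
merge 7/25 + 29/100 → 57/100
merge 43/100 + 57/100 → 1
L = 1/5 + 7/25 + 43/100 + 57/100 + 1 = 62/25 = 2.48 bits/symbol.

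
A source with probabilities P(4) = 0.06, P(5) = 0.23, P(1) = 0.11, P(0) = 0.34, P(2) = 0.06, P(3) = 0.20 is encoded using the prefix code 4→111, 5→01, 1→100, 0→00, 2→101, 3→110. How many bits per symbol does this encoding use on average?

L̄ = Σ pᵢ·ℓᵢ = 0.06·3 + 0.23·2 + 0.11·3 + 0.34·2 + 0.06·3 + 0.20·3 = 2.43 bits/symbol.

2.43 bits/symbol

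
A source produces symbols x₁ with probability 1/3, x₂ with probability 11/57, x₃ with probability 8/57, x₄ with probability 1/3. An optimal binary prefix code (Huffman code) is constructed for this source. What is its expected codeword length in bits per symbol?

2 bits/symbol

Repeatedly combine the two least-probable nodes; the expected code length is the sum of the merged weights.
merge 8/57 + 11/57 → 1/3
merge 1/3 + 1/3 → 2/3
merge 1/3 + 2/3 → 1
L = 1/3 + 2/3 + 1 = 2 bits/symbol.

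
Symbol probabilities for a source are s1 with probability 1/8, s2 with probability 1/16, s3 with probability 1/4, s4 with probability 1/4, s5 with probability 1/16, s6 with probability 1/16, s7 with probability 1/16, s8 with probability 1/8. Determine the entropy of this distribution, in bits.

2.75 bits

Each probability is a power of 1/2, so log₂(1/p) is an integer.
H = Σ p·log₂(1/p) = 1/8·3 + 1/16·4 + 1/4·2 + 1/4·2 + 1/16·4 + 1/16·4 + 1/16·4 + 1/8·3 = 2.75 bits.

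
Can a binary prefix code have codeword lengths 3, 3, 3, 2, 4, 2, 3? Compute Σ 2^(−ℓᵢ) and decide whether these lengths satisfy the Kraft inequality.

With common denominator 2^4 = 16: Σ 2^(−ℓᵢ) = 2/16 + 2/16 + 2/16 + 4/16 + 1/16 + 4/16 + 2/16 = 17/16 = 1.0625.
Kraft's inequality requires Σ ≤ 1; here Σ = 1.0625 > 1, so no such prefix code exists.

1.0625; no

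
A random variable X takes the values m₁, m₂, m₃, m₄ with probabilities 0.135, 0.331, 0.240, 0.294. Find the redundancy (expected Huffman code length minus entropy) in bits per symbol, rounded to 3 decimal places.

Entropy H = −Σ p log₂ p ≈ 1.9314 bits.
Huffman merges: 27/200+6/25→3/8; 147/500+331/1000→5/8; 3/8+5/8→1. L = 2 ≈ 2.0000.
L − H = 2.0000 − 1.9314 = 0.069 bits.

0.069 bits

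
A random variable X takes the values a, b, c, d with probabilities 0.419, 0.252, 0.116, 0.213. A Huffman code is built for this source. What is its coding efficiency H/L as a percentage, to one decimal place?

97.5%

Entropy H = −Σ p log₂ p ≈ 1.8627 bits.
Huffman merges: 29/250+213/1000→329/1000; 63/250+329/1000→581/1000; 419/1000+581/1000→1. L = 191/100 ≈ 1.9100.
Efficiency = H/L = 1.8627/1.9100 = 97.5%.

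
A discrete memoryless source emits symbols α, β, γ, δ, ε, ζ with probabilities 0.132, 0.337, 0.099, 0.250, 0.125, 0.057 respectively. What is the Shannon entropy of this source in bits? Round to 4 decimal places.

H = −Σ pᵢ log₂ pᵢ.
−0.132·log₂(0.132) = 0.3856
−0.337·log₂(0.337) = 0.5288
−0.099·log₂(0.099) = 0.3303
−0.250·log₂(0.250) = 0.5000
−0.125·log₂(0.125) = 0.3750
−0.057·log₂(0.057) = 0.2356
Sum ≈ 2.3553 → 2.3553 bits.

2.3553 bits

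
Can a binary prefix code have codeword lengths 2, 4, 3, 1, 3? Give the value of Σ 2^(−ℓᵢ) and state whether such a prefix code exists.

1.0625; no

With common denominator 2^4 = 16: Σ 2^(−ℓᵢ) = 4/16 + 1/16 + 2/16 + 8/16 + 2/16 = 17/16 = 1.0625.
Kraft's inequality requires Σ ≤ 1; here Σ = 1.0625 > 1, so no such prefix code exists.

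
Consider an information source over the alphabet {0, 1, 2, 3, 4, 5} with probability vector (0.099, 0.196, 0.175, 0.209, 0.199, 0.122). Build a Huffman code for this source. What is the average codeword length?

Repeatedly combine the two least-probable nodes; the expected code length is the sum of the merged weights.
merge 99/1000 + 61/500 → 221/1000
merge 7/40 + 49/250 → 371/1000
merge 199/1000 + 209/1000 → 51/125
merge 221/1000 + 371/1000 → 74/125
merge 51/125 + 74/125 → 1
L = 221/1000 + 371/1000 + 51/125 + 74/125 + 1 = 324/125 = 2.592 bits/symbol.

2.592 bits/symbol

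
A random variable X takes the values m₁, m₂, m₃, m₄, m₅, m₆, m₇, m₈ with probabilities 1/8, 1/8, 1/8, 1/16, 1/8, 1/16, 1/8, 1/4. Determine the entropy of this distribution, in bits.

2.875 bits

Each probability is a power of 1/2, so log₂(1/p) is an integer.
H = Σ p·log₂(1/p) = 1/8·3 + 1/8·3 + 1/8·3 + 1/16·4 + 1/8·3 + 1/16·4 + 1/8·3 + 1/4·2 = 2.875 bits.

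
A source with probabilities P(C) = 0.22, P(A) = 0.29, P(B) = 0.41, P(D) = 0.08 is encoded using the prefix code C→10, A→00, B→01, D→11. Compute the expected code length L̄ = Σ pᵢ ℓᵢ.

2 bits/symbol

L̄ = Σ pᵢ·ℓᵢ = 0.22·2 + 0.29·2 + 0.41·2 + 0.08·2 = 2 bits/symbol.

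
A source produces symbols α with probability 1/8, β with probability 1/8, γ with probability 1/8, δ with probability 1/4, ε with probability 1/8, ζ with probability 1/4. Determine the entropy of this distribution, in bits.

Each probability is a power of 1/2, so log₂(1/p) is an integer.
H = Σ p·log₂(1/p) = 1/8·3 + 1/8·3 + 1/8·3 + 1/4·2 + 1/8·3 + 1/4·2 = 2.5 bits.

2.5 bits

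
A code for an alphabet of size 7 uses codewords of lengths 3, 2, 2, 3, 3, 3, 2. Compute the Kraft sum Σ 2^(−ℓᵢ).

1.25

With common denominator 2^3 = 8: Σ 2^(−ℓᵢ) = 1/8 + 2/8 + 2/8 + 1/8 + 1/8 + 1/8 + 2/8 = 10/8 = 1.25.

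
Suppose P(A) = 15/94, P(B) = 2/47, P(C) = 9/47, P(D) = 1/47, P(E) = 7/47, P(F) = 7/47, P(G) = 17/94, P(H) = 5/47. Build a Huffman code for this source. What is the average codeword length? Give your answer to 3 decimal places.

Repeatedly combine the two least-probable nodes; the expected code length is the sum of the merged weights.
merge 1/47 + 2/47 → 3/47
merge 3/47 + 5/47 → 8/47
merge 7/47 + 7/47 → 14/47
merge 15/94 + 8/47 → 31/94
merge 17/94 + 9/47 → 35/94
merge 14/47 + 31/94 → 59/94
merge 35/94 + 59/94 → 1
L = 3/47 + 8/47 + 14/47 + 31/94 + 35/94 + 59/94 + 1 = 269/94 ≈ 2.862 bits/symbol.

2.862 bits/symbol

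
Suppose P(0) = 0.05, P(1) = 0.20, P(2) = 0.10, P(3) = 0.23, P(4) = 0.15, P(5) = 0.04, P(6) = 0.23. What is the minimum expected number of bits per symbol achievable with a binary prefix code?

Repeatedly combine the two least-probable nodes; the expected code length is the sum of the merged weights.
merge 1/25 + 1/20 → 9/100
merge 9/100 + 1/10 → 19/100
merge 3/20 + 19/100 → 17/50
merge 1/5 + 23/100 → 43/100
merge 23/100 + 17/50 → 57/100
merge 43/100 + 57/100 → 1
L = 9/100 + 19/100 + 17/50 + 43/100 + 57/100 + 1 = 131/50 = 2.62 bits/symbol.

2.62 bits/symbol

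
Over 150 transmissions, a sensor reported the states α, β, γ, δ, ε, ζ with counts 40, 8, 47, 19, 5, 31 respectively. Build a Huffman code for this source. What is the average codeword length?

Probabilities are the counts divided by 150.
Repeatedly combine the two least-probable nodes; the expected code length is the sum of the merged weights.
merge 1/30 + 4/75 → 13/150
merge 13/150 + 19/150 → 16/75
merge 31/150 + 16/75 → 21/50
merge 4/15 + 47/150 → 29/50
merge 21/50 + 29/50 → 1
L = 13/150 + 16/75 + 21/50 + 29/50 + 1 = 23/10 = 2.3 bits/symbol.

2.3 bits/symbol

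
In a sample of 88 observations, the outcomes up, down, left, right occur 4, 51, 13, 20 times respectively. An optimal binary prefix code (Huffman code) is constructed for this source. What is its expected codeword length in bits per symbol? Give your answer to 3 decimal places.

Probabilities are the counts divided by 88.
Repeatedly combine the two least-probable nodes; the expected code length is the sum of the merged weights.
merge 1/22 + 13/88 → 17/88
merge 17/88 + 5/22 → 37/88
merge 37/88 + 51/88 → 1
L = 17/88 + 37/88 + 1 = 71/44 ≈ 1.614 bits/symbol.

1.614 bits/symbol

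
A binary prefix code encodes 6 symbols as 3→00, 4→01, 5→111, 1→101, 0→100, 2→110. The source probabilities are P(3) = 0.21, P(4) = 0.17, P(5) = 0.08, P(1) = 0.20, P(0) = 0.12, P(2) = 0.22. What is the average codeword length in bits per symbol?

L̄ = Σ pᵢ·ℓᵢ = 0.21·2 + 0.17·2 + 0.08·3 + 0.20·3 + 0.12·3 + 0.22·3 = 2.62 bits/symbol.

2.62 bits/symbol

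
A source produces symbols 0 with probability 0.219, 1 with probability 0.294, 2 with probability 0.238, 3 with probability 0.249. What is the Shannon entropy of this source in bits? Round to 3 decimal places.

1.991 bits

H = −Σ pᵢ log₂ pᵢ.
−0.219·log₂(0.219) = 0.4798
−0.294·log₂(0.294) = 0.5192
−0.238·log₂(0.238) = 0.4929
−0.249·log₂(0.249) = 0.4994
Sum ≈ 1.9914 → 1.991 bits.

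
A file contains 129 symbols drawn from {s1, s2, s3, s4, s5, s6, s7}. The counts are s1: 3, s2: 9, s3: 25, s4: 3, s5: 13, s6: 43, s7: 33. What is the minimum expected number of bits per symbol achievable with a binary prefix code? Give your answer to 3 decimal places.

Probabilities are the counts divided by 129.
Repeatedly combine the two least-probable nodes; the expected code length is the sum of the merged weights.
merge 1/43 + 1/43 → 2/43
merge 2/43 + 3/43 → 5/43
merge 13/129 + 5/43 → 28/129
merge 25/129 + 28/129 → 53/129
merge 11/43 + 1/3 → 76/129
merge 53/129 + 76/129 → 1
L = 2/43 + 5/43 + 28/129 + 53/129 + 76/129 + 1 = 307/129 ≈ 2.380 bits/symbol.

2.380 bits/symbol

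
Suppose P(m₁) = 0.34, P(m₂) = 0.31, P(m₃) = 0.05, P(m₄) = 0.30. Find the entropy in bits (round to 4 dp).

1.7902 bits

H = −Σ pᵢ log₂ pᵢ.
−0.34·log₂(0.34) = 0.5292
−0.31·log₂(0.31) = 0.5238
−0.05·log₂(0.05) = 0.2161
−0.30·log₂(0.30) = 0.5211
Sum ≈ 1.7902 → 1.7902 bits.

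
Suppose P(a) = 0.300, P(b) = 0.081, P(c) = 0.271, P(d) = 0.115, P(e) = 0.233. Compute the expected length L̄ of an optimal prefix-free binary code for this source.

2.196 bits/symbol

Repeatedly combine the two least-probable nodes; the expected code length is the sum of the merged weights.
merge 81/1000 + 23/200 → 49/250
merge 49/250 + 233/1000 → 429/1000
merge 271/1000 + 3/10 → 571/1000
merge 429/1000 + 571/1000 → 1
L = 49/250 + 429/1000 + 571/1000 + 1 = 549/250 = 2.196 bits/symbol.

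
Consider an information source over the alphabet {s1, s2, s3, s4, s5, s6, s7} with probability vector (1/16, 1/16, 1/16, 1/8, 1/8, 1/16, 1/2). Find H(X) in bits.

2.25 bits

Each probability is a power of 1/2, so log₂(1/p) is an integer.
H = Σ p·log₂(1/p) = 1/16·4 + 1/16·4 + 1/16·4 + 1/8·3 + 1/8·3 + 1/16·4 + 1/2·1 = 2.25 bits.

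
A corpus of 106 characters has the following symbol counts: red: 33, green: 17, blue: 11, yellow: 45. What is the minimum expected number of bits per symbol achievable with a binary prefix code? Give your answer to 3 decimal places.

Probabilities are the counts divided by 106.
Repeatedly combine the two least-probable nodes; the expected code length is the sum of the merged weights.
merge 11/106 + 17/106 → 14/53
merge 14/53 + 33/106 → 61/106
merge 45/106 + 61/106 → 1
L = 14/53 + 61/106 + 1 = 195/106 ≈ 1.840 bits/symbol.

1.840 bits/symbol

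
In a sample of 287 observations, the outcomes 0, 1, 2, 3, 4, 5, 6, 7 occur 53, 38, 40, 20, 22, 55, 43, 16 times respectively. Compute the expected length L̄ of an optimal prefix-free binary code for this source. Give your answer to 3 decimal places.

2.934 bits/symbol

Probabilities are the counts divided by 287.
Repeatedly combine the two least-probable nodes; the expected code length is the sum of the merged weights.
merge 16/287 + 20/287 → 36/287
merge 22/287 + 36/287 → 58/287
merge 38/287 + 40/287 → 78/287
merge 43/287 + 53/287 → 96/287
merge 55/287 + 58/287 → 113/287
merge 78/287 + 96/287 → 174/287
merge 113/287 + 174/287 → 1
L = 36/287 + 58/287 + 78/287 + 96/287 + 113/287 + 174/287 + 1 = 842/287 ≈ 2.934 bits/symbol.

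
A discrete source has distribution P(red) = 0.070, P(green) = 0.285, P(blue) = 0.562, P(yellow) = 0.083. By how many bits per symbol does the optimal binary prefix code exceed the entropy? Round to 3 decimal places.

Entropy H = −Σ p log₂ p ≈ 1.5499 bits.
Huffman merges: 7/100+83/1000→153/1000; 153/1000+57/200→219/500; 219/500+281/500→1. L = 1591/1000 ≈ 1.5910.
L − H = 1.5910 − 1.5499 = 0.041 bits.

0.041 bits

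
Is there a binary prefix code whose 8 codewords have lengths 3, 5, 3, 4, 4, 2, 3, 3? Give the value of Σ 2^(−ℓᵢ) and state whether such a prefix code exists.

0.90625; yes

With common denominator 2^5 = 32: Σ 2^(−ℓᵢ) = 4/32 + 1/32 + 4/32 + 2/32 + 2/32 + 8/32 + 4/32 + 4/32 = 29/32 = 0.90625.
Kraft's inequality requires Σ ≤ 1; here Σ = 0.90625 ≤ 1, so such a prefix code exists.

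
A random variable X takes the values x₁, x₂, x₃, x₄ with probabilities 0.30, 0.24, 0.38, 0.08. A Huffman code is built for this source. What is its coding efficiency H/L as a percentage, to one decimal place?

Entropy H = −Σ p log₂ p ≈ 1.8372 bits.
Huffman merges: 2/25+6/25→8/25; 3/10+8/25→31/50; 19/50+31/50→1. L = 97/50 ≈ 1.9400.
Efficiency = H/L = 1.8372/1.9400 = 94.7%.

94.7%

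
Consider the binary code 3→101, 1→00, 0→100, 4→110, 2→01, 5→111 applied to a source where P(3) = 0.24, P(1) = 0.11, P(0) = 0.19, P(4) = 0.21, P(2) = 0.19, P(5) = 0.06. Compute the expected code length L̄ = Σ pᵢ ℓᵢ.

2.7 bits/symbol

L̄ = Σ pᵢ·ℓᵢ = 0.24·3 + 0.11·2 + 0.19·3 + 0.21·3 + 0.19·2 + 0.06·3 = 2.7 bits/symbol.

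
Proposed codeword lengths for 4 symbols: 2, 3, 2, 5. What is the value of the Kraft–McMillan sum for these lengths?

0.65625

With common denominator 2^5 = 32: Σ 2^(−ℓᵢ) = 8/32 + 4/32 + 8/32 + 1/32 = 21/32 = 0.65625.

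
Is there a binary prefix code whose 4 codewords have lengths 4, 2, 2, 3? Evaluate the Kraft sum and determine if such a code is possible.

With common denominator 2^4 = 16: Σ 2^(−ℓᵢ) = 1/16 + 4/16 + 4/16 + 2/16 = 11/16 = 0.6875.
Kraft's inequality requires Σ ≤ 1; here Σ = 0.6875 ≤ 1, so such a prefix code exists.

0.6875; yes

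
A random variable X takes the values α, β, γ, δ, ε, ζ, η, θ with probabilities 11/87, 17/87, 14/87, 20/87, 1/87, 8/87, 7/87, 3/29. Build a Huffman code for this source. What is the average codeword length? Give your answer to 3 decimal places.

Repeatedly combine the two least-probable nodes; the expected code length is the sum of the merged weights.
merge 1/87 + 7/87 → 8/87
merge 8/87 + 8/87 → 16/87
merge 3/29 + 11/87 → 20/87
merge 14/87 + 16/87 → 10/29
merge 17/87 + 20/87 → 37/87
merge 20/87 + 10/29 → 50/87
merge 37/87 + 50/87 → 1
L = 8/87 + 16/87 + 20/87 + 10/29 + 37/87 + 50/87 + 1 = 248/87 ≈ 2.851 bits/symbol.

2.851 bits/symbol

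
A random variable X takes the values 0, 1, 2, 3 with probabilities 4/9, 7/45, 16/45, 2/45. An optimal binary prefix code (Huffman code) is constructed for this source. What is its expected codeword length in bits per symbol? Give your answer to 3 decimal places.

Repeatedly combine the two least-probable nodes; the expected code length is the sum of the merged weights.
merge 2/45 + 7/45 → 1/5
merge 1/5 + 16/45 → 5/9
merge 4/9 + 5/9 → 1
L = 1/5 + 5/9 + 1 = 79/45 ≈ 1.756 bits/symbol.

1.756 bits/symbol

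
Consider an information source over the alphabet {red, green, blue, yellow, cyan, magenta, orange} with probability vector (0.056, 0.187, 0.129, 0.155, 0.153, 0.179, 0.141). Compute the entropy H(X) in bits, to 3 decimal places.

H = −Σ pᵢ log₂ pᵢ.
−0.056·log₂(0.056) = 0.2329
−0.187·log₂(0.187) = 0.4523
−0.129·log₂(0.129) = 0.3811
−0.155·log₂(0.155) = 0.4169
−0.153·log₂(0.153) = 0.4144
−0.179·log₂(0.179) = 0.4443
−0.141·log₂(0.141) = 0.3985
Sum ≈ 2.7404 → 2.740 bits.

2.740 bits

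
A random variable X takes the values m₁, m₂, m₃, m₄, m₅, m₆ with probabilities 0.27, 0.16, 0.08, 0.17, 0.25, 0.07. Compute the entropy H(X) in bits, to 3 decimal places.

2.428 bits

H = −Σ pᵢ log₂ pᵢ.
−0.27·log₂(0.27) = 0.5100
−0.16·log₂(0.16) = 0.4230
−0.08·log₂(0.08) = 0.2915
−0.17·log₂(0.17) = 0.4346
−0.25·log₂(0.25) = 0.5000
−0.07·log₂(0.07) = 0.2686
Sum ≈ 2.4277 → 2.428 bits.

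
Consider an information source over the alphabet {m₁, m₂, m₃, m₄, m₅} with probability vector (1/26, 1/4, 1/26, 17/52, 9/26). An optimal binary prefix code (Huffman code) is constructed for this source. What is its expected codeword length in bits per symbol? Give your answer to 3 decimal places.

2.058 bits/symbol

Repeatedly combine the two least-probable nodes; the expected code length is the sum of the merged weights.
merge 1/26 + 1/26 → 1/13
merge 1/13 + 1/4 → 17/52
merge 17/52 + 17/52 → 17/26
merge 9/26 + 17/26 → 1
L = 1/13 + 17/52 + 17/26 + 1 = 107/52 ≈ 2.058 bits/symbol.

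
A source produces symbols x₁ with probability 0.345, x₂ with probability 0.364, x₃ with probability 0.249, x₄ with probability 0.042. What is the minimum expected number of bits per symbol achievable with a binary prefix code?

1.927 bits/symbol

Repeatedly combine the two least-probable nodes; the expected code length is the sum of the merged weights.
merge 21/500 + 249/1000 → 291/1000
merge 291/1000 + 69/200 → 159/250
merge 91/250 + 159/250 → 1
L = 291/1000 + 159/250 + 1 = 1927/1000 = 1.927 bits/symbol.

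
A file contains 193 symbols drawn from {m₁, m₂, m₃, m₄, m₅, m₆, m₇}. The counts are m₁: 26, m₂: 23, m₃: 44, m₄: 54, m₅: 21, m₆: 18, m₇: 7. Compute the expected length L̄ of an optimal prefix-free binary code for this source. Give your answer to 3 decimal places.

2.622 bits/symbol

Probabilities are the counts divided by 193.
Repeatedly combine the two least-probable nodes; the expected code length is the sum of the merged weights.
merge 7/193 + 18/193 → 25/193
merge 21/193 + 23/193 → 44/193
merge 25/193 + 26/193 → 51/193
merge 44/193 + 44/193 → 88/193
merge 51/193 + 54/193 → 105/193
merge 88/193 + 105/193 → 1
L = 25/193 + 44/193 + 51/193 + 88/193 + 105/193 + 1 = 506/193 ≈ 2.622 bits/symbol.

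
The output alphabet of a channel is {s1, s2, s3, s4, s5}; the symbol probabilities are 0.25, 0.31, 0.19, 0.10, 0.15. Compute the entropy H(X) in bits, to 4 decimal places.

H = −Σ pᵢ log₂ pᵢ.
−0.25·log₂(0.25) = 0.5000
−0.31·log₂(0.31) = 0.5238
−0.19·log₂(0.19) = 0.4552
−0.10·log₂(0.10) = 0.3322
−0.15·log₂(0.15) = 0.4105
Sum ≈ 2.2218 → 2.2218 bits.

2.2218 bits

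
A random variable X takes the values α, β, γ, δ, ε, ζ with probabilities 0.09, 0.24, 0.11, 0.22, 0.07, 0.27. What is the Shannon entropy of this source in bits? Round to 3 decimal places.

H = −Σ pᵢ log₂ pᵢ.
−0.09·log₂(0.09) = 0.3127
−0.24·log₂(0.24) = 0.4941
−0.11·log₂(0.11) = 0.3503
−0.22·log₂(0.22) = 0.4806
−0.07·log₂(0.07) = 0.2686
−0.27·log₂(0.27) = 0.5100
Sum ≈ 2.4162 → 2.416 bits.

2.416 bits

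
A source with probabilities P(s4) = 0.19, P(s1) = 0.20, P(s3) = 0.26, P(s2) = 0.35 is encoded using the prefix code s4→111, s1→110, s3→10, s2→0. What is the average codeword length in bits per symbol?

2.04 bits/symbol

L̄ = Σ pᵢ·ℓᵢ = 0.19·3 + 0.20·3 + 0.26·2 + 0.35·1 = 2.04 bits/symbol.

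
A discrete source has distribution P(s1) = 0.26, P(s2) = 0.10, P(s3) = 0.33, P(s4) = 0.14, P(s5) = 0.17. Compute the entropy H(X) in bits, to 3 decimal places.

H = −Σ pᵢ log₂ pᵢ.
−0.26·log₂(0.26) = 0.5053
−0.10·log₂(0.10) = 0.3322
−0.33·log₂(0.33) = 0.5278
−0.14·log₂(0.14) = 0.3971
−0.17·log₂(0.17) = 0.4346
Sum ≈ 2.1970 → 2.197 bits.

2.197 bits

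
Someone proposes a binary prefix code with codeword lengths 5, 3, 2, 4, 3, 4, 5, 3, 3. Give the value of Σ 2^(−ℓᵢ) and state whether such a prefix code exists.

0.9375; yes

With common denominator 2^5 = 32: Σ 2^(−ℓᵢ) = 1/32 + 4/32 + 8/32 + 2/32 + 4/32 + 2/32 + 1/32 + 4/32 + 4/32 = 30/32 = 0.9375.
Kraft's inequality requires Σ ≤ 1; here Σ = 0.9375 ≤ 1, so such a prefix code exists.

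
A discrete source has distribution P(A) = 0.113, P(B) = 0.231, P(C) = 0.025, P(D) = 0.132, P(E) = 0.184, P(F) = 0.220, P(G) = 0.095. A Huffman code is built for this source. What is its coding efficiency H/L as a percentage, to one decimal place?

Entropy H = −Σ p log₂ p ≈ 2.6150 bits.
Huffman merges: 1/40+19/200→3/25; 113/1000+3/25→233/1000; 33/250+23/125→79/250; 11/50+231/1000→451/1000; 233/1000+79/250→549/1000; 451/1000+549/1000→1. L = 2669/1000 ≈ 2.6690.
Efficiency = H/L = 2.6150/2.6690 = 98.0%.

98.0%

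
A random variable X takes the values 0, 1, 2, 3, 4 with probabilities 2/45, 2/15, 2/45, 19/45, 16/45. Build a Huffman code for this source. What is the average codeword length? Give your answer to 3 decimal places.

1.889 bits/symbol

Repeatedly combine the two least-probable nodes; the expected code length is the sum of the merged weights.
merge 2/45 + 2/45 → 4/45
merge 4/45 + 2/15 → 2/9
merge 2/9 + 16/45 → 26/45
merge 19/45 + 26/45 → 1
L = 4/45 + 2/9 + 26/45 + 1 = 17/9 ≈ 1.889 bits/symbol.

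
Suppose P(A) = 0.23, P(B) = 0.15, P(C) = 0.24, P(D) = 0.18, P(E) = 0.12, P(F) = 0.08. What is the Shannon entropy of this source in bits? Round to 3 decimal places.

H = −Σ pᵢ log₂ pᵢ.
−0.23·log₂(0.23) = 0.4877
−0.15·log₂(0.15) = 0.4105
−0.24·log₂(0.24) = 0.4941
−0.18·log₂(0.18) = 0.4453
−0.12·log₂(0.12) = 0.3671
−0.08·log₂(0.08) = 0.2915
Sum ≈ 2.4962 → 2.496 bits.

2.496 bits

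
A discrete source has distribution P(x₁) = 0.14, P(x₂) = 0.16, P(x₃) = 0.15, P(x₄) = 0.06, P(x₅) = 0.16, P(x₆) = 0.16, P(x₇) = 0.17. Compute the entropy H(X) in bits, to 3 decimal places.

2.755 bits

H = −Σ pᵢ log₂ pᵢ.
−0.14·log₂(0.14) = 0.3971
−0.16·log₂(0.16) = 0.4230
−0.15·log₂(0.15) = 0.4105
−0.06·log₂(0.06) = 0.2435
−0.16·log₂(0.16) = 0.4230
−0.16·log₂(0.16) = 0.4230
−0.17·log₂(0.17) = 0.4346
Sum ≈ 2.7548 → 2.755 bits.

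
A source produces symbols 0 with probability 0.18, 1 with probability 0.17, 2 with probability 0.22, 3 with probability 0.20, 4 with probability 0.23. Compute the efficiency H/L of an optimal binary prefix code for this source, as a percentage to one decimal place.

98.4%

Entropy H = −Σ p log₂ p ≈ 2.3125 bits.
Huffman merges: 17/100+9/50→7/20; 1/5+11/50→21/50; 23/100+7/20→29/50; 21/50+29/50→1. L = 47/20 ≈ 2.3500.
Efficiency = H/L = 2.3125/2.3500 = 98.4%.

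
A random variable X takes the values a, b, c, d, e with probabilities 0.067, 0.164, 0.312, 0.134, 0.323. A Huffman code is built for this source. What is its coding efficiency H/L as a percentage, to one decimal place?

96.7%

Entropy H = −Σ p log₂ p ≈ 2.1285 bits.
Huffman merges: 67/1000+67/500→201/1000; 41/250+201/1000→73/200; 39/125+323/1000→127/200; 73/200+127/200→1. L = 2201/1000 ≈ 2.2010.
Efficiency = H/L = 2.1285/2.2010 = 96.7%.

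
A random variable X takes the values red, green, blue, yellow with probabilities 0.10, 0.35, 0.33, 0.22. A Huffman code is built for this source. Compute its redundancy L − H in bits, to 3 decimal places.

0.099 bits

Entropy H = −Σ p log₂ p ≈ 1.8707 bits.
Huffman merges: 1/10+11/50→8/25; 8/25+33/100→13/20; 7/20+13/20→1. L = 197/100 ≈ 1.9700.
L − H = 1.9700 − 1.8707 = 0.099 bits.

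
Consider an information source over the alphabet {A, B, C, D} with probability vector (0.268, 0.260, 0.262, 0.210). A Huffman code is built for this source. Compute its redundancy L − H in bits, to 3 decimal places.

Entropy H = −Σ p log₂ p ≈ 1.9935 bits.
Huffman merges: 21/100+13/50→47/100; 131/500+67/250→53/100; 47/100+53/100→1. L = 2 ≈ 2.0000.
L − H = 2.0000 − 1.9935 = 0.006 bits.

0.006 bits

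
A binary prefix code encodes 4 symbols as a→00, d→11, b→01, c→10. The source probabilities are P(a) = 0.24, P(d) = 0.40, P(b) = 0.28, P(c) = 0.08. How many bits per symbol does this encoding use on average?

L̄ = Σ pᵢ·ℓᵢ = 0.24·2 + 0.40·2 + 0.28·2 + 0.08·2 = 2 bits/symbol.

2 bits/symbol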